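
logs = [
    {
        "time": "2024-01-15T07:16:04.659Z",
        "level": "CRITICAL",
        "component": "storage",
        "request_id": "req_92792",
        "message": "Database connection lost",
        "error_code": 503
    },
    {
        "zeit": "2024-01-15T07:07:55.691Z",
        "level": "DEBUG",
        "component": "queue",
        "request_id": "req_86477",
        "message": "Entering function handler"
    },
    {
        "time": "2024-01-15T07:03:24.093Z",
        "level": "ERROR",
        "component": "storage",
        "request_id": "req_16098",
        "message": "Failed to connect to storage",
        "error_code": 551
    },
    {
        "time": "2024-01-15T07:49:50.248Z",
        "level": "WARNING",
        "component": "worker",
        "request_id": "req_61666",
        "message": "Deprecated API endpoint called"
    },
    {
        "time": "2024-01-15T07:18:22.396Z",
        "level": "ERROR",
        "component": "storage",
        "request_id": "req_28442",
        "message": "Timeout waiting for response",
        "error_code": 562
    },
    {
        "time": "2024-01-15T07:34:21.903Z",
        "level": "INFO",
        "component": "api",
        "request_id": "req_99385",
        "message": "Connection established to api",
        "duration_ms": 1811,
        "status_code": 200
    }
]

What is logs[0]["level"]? "CRITICAL"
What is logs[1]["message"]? "Entering function handler"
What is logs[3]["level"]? "WARNING"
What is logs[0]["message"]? "Database connection lost"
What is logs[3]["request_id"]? "req_61666"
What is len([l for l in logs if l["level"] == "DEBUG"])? 1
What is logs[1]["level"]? "DEBUG"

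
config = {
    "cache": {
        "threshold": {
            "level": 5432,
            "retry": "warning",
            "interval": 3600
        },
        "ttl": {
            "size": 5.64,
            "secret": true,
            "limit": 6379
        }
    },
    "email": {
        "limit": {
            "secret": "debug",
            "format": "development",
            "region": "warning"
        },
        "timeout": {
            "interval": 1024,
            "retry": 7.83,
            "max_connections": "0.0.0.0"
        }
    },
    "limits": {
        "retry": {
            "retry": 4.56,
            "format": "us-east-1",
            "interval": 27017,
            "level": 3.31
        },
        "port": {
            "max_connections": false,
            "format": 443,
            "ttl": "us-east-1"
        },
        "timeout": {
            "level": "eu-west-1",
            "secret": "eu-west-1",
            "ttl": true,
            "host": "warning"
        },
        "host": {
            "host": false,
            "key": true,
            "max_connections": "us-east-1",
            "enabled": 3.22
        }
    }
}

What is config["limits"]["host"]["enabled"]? 3.22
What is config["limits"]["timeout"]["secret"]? "eu-west-1"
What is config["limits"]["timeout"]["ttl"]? True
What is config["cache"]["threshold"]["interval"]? 3600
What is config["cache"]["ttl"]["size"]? 5.64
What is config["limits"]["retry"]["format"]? "us-east-1"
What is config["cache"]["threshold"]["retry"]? "warning"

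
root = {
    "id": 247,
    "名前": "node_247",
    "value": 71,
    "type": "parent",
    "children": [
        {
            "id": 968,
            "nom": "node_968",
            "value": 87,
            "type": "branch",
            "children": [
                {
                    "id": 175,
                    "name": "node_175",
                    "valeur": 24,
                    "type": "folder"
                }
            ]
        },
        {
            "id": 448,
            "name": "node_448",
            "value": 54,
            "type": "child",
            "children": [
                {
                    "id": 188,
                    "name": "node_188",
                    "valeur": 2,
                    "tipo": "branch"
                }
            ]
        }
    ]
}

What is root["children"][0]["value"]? 87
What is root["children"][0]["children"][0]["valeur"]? 24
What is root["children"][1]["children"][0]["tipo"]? "branch"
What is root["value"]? 71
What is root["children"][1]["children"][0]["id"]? 188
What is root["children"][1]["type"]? "child"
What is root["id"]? 247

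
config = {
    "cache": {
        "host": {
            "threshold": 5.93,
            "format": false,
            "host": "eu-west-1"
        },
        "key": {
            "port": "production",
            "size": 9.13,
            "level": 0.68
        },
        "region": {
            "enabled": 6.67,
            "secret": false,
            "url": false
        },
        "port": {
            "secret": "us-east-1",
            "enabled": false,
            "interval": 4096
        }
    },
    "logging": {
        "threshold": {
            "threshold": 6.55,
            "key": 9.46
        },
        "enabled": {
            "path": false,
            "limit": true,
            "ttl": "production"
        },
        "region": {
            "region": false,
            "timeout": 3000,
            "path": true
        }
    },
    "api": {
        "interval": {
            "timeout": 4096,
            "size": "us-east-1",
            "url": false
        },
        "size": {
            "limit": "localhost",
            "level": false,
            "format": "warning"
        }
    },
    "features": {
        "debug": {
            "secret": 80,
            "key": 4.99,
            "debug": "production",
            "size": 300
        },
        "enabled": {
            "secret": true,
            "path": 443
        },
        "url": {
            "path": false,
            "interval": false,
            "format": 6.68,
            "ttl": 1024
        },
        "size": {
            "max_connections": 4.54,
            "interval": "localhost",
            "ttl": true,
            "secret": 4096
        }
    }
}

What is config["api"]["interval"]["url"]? False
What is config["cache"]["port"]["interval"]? 4096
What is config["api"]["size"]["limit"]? "localhost"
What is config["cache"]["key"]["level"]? 0.68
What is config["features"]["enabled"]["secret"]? True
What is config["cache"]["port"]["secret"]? "us-east-1"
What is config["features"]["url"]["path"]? False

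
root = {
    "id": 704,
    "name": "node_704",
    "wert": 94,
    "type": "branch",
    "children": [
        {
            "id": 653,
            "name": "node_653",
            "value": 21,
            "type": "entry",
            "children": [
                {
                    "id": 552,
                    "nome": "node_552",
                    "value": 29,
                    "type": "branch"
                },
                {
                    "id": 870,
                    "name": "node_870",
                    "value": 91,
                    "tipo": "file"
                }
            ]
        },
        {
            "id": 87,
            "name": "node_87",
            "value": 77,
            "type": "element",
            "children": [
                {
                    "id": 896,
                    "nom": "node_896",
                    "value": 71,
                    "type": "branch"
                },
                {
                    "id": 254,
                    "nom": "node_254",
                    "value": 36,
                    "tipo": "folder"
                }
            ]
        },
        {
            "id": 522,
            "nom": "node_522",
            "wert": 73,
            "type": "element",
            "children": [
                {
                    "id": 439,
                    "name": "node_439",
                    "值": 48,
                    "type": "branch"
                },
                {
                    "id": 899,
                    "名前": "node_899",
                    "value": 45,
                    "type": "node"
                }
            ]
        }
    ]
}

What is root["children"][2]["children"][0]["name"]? "node_439"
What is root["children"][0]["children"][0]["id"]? 552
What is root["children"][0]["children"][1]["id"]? 870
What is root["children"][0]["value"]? 21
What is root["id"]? 704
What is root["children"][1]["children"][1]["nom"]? "node_254"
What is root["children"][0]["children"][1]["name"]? "node_870"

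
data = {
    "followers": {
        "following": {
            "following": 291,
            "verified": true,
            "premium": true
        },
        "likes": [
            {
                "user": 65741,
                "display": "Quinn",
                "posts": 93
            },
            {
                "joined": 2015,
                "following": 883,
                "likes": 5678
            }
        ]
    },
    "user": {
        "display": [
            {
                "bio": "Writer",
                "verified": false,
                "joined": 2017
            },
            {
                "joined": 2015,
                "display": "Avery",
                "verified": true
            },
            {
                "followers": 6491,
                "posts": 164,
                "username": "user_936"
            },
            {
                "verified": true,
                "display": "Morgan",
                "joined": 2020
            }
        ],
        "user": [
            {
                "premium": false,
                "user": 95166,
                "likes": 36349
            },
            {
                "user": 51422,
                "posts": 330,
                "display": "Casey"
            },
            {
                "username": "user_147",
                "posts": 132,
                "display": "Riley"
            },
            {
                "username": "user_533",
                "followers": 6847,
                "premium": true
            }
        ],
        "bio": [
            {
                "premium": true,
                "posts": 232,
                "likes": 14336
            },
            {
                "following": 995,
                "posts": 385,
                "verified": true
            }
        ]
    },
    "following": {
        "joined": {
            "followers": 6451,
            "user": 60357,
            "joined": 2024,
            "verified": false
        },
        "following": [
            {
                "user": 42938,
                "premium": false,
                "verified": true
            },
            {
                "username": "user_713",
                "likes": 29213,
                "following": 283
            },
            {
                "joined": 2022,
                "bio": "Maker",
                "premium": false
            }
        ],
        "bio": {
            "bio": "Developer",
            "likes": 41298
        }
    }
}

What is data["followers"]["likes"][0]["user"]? 65741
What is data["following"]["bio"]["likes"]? 41298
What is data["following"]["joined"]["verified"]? False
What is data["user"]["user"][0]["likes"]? 36349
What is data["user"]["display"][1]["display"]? "Avery"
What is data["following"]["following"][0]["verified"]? True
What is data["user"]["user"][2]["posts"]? 132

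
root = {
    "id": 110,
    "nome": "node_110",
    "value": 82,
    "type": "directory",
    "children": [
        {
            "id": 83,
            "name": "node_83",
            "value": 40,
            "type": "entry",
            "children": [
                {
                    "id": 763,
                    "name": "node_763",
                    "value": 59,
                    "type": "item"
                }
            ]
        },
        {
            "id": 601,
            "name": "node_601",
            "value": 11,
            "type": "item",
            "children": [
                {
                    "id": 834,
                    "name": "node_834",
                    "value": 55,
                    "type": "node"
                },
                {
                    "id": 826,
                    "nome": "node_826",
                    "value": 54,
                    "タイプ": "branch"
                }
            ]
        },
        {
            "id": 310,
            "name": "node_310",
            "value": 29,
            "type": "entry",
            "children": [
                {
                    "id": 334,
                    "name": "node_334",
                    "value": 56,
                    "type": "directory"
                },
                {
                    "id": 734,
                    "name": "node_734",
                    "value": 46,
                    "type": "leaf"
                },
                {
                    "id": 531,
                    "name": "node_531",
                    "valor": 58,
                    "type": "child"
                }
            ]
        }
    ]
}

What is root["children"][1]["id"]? 601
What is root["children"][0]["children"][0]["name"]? "node_763"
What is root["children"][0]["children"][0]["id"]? 763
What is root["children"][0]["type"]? "entry"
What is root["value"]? 82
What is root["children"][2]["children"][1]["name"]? "node_734"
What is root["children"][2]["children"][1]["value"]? 46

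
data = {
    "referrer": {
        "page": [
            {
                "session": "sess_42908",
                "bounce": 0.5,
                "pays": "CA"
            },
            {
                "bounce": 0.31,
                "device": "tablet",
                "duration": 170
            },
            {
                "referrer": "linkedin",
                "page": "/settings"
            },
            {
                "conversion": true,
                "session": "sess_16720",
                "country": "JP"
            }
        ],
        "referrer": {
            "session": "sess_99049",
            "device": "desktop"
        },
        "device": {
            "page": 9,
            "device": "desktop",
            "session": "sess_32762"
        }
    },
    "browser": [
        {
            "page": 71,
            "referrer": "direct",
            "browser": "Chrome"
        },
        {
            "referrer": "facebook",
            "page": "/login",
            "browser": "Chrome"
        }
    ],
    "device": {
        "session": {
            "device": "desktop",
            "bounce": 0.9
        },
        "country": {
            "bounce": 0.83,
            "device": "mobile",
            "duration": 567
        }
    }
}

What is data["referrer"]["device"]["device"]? "desktop"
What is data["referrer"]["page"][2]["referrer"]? "linkedin"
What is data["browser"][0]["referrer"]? "direct"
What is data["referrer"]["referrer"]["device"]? "desktop"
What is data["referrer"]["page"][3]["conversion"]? True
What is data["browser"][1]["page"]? "/login"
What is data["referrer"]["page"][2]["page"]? "/settings"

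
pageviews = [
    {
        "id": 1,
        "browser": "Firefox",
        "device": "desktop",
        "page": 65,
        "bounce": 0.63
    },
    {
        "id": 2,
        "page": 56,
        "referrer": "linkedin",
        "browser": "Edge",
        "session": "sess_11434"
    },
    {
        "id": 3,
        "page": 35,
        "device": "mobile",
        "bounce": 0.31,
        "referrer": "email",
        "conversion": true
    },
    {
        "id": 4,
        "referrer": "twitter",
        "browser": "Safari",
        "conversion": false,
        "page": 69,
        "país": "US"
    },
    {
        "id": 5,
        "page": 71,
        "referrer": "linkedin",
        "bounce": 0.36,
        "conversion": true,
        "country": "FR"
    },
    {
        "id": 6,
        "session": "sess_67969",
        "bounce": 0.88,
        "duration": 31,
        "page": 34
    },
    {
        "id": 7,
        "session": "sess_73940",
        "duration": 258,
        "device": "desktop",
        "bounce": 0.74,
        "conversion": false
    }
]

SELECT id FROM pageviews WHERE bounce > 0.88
[]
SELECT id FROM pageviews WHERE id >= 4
[4, 5, 6, 7]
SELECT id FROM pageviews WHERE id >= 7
[7]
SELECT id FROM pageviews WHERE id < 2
[1]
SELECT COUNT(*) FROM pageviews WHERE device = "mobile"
1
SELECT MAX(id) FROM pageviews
7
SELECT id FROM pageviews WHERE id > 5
[6, 7]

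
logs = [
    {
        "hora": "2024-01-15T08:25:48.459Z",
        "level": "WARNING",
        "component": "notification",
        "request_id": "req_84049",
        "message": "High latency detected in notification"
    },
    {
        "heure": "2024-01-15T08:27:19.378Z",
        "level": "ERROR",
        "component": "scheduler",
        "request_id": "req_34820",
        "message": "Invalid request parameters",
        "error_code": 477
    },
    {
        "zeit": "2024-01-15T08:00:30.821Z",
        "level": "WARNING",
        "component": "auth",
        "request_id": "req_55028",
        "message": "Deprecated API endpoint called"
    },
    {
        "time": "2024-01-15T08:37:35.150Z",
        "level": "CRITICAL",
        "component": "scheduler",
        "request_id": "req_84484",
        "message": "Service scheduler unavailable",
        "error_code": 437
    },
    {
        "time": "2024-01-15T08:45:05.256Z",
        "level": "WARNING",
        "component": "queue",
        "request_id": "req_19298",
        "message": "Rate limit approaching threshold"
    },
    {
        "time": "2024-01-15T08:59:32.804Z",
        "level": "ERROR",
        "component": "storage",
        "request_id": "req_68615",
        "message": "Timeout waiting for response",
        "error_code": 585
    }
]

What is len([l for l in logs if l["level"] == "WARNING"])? 3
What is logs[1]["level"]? "ERROR"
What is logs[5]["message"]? "Timeout waiting for response"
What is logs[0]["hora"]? "2024-01-15T08:25:48.459Z"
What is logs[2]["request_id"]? "req_55028"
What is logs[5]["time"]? "2024-01-15T08:59:32.804Z"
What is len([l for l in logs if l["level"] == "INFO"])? 0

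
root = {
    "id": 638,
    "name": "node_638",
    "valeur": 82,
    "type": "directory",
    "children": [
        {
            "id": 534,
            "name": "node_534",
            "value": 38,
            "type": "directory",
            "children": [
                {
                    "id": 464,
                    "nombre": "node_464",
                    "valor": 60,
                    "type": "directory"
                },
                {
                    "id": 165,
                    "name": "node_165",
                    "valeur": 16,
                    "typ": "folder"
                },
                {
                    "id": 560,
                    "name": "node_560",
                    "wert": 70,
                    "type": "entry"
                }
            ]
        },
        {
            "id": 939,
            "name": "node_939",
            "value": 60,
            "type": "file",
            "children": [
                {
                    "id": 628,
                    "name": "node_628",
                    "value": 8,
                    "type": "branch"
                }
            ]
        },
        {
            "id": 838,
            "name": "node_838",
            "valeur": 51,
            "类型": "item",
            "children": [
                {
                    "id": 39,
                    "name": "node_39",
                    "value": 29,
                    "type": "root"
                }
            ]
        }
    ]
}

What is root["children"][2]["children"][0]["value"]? 29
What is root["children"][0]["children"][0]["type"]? "directory"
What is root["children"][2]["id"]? 838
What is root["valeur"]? 82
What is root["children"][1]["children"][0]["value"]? 8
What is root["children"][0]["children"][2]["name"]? "node_560"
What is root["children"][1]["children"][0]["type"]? "branch"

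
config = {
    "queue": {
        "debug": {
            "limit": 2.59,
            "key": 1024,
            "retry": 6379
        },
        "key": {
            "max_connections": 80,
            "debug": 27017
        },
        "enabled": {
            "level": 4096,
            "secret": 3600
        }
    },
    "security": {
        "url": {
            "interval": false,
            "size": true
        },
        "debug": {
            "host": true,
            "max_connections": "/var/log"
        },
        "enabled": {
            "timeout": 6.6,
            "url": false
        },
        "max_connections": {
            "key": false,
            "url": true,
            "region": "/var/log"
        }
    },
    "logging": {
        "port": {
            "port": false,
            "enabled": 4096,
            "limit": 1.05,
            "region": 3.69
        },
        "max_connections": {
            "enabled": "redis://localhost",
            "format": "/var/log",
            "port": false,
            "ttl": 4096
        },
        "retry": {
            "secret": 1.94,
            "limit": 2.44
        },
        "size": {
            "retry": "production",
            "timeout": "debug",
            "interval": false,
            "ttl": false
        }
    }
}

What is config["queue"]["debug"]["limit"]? 2.59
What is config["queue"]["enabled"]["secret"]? 3600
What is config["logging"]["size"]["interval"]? False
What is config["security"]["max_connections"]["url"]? True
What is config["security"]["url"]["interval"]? False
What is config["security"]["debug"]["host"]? True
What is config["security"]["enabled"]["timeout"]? 6.6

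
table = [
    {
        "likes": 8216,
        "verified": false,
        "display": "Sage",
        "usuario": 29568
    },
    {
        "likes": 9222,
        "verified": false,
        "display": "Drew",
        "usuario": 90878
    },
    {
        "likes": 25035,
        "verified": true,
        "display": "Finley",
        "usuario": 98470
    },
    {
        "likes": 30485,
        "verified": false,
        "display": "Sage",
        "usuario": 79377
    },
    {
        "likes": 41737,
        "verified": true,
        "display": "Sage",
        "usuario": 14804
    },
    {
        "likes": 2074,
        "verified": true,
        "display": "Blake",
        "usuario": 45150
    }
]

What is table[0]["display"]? "Sage"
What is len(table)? 6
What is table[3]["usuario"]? 79377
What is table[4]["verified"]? True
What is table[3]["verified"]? False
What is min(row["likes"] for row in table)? 2074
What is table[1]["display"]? "Drew"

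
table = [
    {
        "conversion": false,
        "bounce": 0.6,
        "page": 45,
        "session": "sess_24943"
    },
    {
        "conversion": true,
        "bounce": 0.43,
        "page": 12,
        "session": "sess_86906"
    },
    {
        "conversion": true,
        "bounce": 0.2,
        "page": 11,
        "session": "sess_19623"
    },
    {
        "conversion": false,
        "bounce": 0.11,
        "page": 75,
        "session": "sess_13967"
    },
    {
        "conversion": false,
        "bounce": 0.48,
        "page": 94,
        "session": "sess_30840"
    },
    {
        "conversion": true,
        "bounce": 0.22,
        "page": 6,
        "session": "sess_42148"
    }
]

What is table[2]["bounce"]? 0.2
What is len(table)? 6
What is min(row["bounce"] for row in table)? 0.11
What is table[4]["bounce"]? 0.48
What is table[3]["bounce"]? 0.11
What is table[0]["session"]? "sess_24943"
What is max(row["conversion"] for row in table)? True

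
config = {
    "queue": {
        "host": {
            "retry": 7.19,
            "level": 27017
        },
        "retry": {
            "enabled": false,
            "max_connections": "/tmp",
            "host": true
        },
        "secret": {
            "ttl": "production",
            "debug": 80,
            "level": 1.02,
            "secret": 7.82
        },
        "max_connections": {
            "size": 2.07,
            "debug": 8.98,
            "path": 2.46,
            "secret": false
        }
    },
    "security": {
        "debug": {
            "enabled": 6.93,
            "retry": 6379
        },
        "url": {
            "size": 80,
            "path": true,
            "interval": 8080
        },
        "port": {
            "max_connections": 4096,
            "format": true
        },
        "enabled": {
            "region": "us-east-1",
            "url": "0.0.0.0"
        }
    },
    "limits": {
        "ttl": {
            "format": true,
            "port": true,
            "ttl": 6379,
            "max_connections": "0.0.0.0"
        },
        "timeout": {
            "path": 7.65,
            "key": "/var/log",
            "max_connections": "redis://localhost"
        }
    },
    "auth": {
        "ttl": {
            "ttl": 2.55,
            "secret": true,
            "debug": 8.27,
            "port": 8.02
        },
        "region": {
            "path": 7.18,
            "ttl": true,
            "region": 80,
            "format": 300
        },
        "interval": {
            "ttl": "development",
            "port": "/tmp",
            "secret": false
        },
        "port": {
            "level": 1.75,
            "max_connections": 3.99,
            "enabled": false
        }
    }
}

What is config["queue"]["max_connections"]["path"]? 2.46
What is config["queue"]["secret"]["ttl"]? "production"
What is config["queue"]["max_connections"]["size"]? 2.07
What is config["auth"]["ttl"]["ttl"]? 2.55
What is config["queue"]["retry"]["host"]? True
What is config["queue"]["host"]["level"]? 27017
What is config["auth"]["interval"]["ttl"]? "development"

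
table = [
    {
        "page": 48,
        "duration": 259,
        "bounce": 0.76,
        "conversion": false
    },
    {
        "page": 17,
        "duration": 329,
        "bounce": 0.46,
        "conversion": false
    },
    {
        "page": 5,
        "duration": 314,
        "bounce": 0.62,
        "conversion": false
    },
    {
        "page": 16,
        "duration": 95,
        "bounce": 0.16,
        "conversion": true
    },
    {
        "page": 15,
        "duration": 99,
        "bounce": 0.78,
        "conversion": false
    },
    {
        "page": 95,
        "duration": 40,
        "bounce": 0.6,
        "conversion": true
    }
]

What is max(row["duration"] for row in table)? 329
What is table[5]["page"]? 95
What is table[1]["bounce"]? 0.46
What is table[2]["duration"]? 314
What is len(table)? 6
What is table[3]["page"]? 16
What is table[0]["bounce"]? 0.76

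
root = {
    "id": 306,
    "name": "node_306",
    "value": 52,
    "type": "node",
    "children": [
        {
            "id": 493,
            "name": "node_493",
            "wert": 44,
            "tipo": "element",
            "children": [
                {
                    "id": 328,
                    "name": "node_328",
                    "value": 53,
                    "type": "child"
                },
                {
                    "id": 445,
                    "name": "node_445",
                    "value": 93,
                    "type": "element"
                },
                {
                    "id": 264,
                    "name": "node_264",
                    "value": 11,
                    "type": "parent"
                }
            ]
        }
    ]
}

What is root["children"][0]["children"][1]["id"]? 445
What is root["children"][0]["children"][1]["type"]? "element"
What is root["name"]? "node_306"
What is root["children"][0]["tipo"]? "element"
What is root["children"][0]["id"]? 493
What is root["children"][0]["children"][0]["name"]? "node_328"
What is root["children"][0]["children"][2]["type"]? "parent"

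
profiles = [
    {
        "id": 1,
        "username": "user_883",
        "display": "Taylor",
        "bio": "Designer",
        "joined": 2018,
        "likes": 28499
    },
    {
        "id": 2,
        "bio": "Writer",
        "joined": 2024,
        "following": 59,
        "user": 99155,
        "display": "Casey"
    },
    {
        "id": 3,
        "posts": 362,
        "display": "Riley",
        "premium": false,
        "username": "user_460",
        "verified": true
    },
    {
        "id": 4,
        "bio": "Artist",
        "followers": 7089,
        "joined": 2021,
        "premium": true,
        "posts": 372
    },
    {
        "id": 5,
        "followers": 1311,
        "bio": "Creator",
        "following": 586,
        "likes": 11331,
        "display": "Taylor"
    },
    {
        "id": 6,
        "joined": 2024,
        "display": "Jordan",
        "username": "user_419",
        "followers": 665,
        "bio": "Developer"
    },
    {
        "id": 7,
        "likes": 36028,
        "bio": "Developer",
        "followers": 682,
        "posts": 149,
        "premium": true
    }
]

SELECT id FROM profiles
[1, 2, 3, 4, 5, 6, 7]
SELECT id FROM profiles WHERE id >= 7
[7]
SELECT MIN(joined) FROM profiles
2018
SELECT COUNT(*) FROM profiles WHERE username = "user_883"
1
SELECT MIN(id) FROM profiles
1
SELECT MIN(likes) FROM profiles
11331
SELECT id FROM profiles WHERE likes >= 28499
[1, 7]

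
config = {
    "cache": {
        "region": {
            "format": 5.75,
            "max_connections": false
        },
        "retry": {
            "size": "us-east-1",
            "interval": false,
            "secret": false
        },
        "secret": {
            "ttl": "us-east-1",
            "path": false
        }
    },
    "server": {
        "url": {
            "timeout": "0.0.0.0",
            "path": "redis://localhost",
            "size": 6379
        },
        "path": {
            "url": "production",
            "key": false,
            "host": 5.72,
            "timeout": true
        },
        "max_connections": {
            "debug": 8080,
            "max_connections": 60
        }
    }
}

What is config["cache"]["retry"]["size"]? "us-east-1"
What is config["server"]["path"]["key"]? False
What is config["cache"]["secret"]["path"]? False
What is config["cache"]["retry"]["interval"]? False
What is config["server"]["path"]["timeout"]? True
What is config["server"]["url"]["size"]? 6379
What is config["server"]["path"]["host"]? 5.72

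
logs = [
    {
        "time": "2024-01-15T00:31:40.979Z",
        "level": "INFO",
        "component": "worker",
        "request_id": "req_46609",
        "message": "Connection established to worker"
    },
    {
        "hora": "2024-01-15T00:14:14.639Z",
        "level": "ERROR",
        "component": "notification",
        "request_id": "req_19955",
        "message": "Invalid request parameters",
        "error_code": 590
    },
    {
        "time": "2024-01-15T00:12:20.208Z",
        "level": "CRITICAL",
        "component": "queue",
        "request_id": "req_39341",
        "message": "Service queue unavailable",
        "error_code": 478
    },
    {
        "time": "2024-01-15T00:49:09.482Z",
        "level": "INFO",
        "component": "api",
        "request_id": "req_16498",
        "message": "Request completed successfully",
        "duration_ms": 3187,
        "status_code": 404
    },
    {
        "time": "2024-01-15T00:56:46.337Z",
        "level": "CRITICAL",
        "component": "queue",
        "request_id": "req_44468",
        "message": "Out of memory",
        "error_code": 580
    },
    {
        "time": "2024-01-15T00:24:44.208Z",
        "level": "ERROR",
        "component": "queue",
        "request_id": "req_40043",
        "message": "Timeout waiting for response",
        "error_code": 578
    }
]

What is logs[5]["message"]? "Timeout waiting for response"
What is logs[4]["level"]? "CRITICAL"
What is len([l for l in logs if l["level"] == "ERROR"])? 2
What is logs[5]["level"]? "ERROR"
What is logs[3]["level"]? "INFO"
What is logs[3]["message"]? "Request completed successfully"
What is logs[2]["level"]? "CRITICAL"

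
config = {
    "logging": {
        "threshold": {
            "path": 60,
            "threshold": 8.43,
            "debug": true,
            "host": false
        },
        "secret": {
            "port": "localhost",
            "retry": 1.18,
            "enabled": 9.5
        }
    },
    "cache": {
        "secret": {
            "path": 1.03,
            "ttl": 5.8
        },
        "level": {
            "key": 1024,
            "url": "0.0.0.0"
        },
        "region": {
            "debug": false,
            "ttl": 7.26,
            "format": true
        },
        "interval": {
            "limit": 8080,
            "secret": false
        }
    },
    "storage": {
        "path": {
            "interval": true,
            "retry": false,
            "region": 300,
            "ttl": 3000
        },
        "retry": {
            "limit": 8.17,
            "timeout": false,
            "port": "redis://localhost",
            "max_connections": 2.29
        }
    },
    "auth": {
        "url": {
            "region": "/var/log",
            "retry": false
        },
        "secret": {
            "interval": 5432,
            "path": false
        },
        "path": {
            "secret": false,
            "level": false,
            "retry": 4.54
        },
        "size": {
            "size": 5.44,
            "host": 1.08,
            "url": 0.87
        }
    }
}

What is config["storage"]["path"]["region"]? 300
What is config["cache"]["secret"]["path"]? 1.03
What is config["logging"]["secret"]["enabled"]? 9.5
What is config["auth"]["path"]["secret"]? False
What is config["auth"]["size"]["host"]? 1.08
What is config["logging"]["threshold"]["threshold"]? 8.43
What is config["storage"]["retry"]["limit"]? 8.17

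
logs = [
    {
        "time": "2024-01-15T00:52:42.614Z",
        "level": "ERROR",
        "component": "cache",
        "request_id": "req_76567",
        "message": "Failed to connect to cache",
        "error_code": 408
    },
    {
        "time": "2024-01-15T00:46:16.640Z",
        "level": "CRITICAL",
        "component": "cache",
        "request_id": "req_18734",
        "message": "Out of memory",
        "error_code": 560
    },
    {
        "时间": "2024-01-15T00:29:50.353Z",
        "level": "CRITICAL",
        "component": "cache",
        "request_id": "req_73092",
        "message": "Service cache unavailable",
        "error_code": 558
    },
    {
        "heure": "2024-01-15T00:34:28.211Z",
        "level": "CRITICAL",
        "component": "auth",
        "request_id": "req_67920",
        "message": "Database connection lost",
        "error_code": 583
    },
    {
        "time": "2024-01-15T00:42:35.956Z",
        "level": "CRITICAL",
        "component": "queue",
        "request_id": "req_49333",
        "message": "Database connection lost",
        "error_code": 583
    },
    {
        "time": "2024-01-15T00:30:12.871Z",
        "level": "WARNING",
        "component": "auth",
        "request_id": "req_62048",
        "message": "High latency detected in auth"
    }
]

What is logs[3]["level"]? "CRITICAL"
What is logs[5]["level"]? "WARNING"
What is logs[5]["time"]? "2024-01-15T00:30:12.871Z"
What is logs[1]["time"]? "2024-01-15T00:46:16.640Z"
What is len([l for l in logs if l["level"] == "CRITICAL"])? 4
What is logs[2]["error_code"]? 558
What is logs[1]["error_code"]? 560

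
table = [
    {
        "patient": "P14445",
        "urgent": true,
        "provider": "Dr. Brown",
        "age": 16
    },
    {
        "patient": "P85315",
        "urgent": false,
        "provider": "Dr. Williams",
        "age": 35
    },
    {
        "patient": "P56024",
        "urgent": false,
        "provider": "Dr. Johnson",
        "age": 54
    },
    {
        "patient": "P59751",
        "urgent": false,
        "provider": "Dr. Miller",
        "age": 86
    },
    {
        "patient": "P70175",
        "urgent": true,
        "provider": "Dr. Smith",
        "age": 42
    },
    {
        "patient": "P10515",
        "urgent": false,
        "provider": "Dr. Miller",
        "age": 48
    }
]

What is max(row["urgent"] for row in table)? True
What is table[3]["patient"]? "P59751"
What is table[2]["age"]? 54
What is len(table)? 6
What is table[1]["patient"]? "P85315"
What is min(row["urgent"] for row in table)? False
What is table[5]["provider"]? "Dr. Miller"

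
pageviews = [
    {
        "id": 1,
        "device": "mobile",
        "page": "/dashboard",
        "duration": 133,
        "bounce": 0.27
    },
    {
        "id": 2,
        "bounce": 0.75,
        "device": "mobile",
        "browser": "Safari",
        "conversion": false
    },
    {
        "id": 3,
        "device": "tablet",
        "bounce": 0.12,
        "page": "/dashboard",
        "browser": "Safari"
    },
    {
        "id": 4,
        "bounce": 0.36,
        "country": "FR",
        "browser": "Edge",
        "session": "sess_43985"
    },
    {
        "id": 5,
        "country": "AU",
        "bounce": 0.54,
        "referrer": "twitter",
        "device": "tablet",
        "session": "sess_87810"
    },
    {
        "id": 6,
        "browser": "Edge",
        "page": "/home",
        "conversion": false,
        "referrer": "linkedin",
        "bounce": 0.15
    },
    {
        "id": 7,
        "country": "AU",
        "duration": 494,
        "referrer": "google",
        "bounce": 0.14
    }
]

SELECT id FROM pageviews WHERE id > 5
[6, 7]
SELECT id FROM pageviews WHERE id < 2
[1]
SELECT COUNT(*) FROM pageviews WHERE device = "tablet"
2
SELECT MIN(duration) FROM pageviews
133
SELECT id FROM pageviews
[1, 2, 3, 4, 5, 6, 7]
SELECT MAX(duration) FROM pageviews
494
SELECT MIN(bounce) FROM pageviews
0.12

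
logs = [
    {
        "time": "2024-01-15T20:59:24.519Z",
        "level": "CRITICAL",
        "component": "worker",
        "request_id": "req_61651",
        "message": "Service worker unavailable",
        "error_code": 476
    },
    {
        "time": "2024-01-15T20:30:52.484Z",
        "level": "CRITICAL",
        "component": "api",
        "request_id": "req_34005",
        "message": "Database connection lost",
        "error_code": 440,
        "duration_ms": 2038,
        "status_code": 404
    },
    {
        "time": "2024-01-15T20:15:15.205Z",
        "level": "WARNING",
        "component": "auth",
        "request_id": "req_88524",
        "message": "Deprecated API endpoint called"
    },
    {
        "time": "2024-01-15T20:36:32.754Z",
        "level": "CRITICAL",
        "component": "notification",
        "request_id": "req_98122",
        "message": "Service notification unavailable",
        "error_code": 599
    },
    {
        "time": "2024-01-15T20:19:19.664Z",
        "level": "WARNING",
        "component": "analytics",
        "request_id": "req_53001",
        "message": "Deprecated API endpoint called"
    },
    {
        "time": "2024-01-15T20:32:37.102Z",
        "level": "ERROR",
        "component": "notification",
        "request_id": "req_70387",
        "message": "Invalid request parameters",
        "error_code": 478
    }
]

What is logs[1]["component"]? "api"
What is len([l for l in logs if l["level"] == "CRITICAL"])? 3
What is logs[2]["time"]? "2024-01-15T20:15:15.205Z"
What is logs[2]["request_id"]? "req_88524"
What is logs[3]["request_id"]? "req_98122"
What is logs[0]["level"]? "CRITICAL"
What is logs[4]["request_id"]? "req_53001"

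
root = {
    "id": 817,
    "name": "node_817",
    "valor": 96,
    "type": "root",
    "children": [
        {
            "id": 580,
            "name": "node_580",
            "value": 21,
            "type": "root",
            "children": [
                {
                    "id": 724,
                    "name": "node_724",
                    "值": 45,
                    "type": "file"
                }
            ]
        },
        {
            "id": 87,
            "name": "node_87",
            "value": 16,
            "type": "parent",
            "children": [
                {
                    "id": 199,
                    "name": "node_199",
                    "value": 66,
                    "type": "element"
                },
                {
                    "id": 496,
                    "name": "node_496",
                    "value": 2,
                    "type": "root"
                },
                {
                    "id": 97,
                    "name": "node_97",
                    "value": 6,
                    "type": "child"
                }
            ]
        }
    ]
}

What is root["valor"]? 96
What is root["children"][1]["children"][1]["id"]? 496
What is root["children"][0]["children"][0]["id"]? 724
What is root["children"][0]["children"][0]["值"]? 45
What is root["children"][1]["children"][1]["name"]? "node_496"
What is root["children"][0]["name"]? "node_580"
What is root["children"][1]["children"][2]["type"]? "child"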